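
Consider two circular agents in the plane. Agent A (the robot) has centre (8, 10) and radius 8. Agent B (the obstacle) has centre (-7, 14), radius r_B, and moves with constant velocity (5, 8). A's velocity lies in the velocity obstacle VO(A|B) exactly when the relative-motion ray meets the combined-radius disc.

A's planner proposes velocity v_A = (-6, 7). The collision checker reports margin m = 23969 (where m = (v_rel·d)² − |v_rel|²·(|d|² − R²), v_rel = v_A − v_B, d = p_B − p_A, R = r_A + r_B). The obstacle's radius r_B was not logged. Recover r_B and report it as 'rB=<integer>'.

m = 23969
d = (-15, 4);  v_rel = (-11, -1),  |v_rel|² = 122
v_rel×d = (-11)·(4) − (-1)·(-15) = -59
since m = R²·122 − (-59)²:  R² = (3481 + 23969) / 122 = 225
R = √225 = 15  ⇒  r_B = 15 − 8 = 7

rB=7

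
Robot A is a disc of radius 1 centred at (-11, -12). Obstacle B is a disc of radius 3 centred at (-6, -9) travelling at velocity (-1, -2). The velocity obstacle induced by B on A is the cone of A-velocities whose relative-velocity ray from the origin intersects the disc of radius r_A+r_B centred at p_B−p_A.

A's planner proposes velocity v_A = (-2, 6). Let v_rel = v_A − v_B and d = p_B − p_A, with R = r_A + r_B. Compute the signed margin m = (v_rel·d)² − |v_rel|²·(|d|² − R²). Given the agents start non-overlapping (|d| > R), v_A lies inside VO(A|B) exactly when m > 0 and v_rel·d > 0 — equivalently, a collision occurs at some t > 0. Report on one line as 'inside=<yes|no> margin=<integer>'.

d = (5, 3),  |d|² = 34;  R = 1+3 = 4,  c = 34−4² = 18
v_rel = (-1, 8),  |v_rel|² = 65;  v_rel·d = (-1)·(5) + (8)·(3) = 19
65·t² − 38·t + 18 = 0  ⇒  m = 19² − 65·18 = -809
m = -809 < 0,  v_rel·d = 19 > 0  ⇒  outside

inside=no margin=-809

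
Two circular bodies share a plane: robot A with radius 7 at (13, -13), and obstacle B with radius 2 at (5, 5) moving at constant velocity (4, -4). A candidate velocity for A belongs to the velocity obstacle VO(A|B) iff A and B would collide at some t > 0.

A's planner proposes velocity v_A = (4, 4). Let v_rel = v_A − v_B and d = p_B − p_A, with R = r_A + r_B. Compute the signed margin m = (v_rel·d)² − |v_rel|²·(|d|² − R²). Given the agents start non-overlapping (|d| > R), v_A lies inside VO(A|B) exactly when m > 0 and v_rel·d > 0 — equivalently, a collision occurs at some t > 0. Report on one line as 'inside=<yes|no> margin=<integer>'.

d = (-8, 18),  |d|² = 388;  R = 7+2 = 9,  c = 388−9² = 307
v_rel = (0, 8),  |v_rel|² = 64;  v_rel·d = (0)·(-8) + (8)·(18) = 144
64·t² − 288·t + 307 = 0  ⇒  m = 144² − 64·307 = 1088
m = 1088 > 0,  v_rel·d = 144 > 0  ⇒  inside

inside=yes margin=1088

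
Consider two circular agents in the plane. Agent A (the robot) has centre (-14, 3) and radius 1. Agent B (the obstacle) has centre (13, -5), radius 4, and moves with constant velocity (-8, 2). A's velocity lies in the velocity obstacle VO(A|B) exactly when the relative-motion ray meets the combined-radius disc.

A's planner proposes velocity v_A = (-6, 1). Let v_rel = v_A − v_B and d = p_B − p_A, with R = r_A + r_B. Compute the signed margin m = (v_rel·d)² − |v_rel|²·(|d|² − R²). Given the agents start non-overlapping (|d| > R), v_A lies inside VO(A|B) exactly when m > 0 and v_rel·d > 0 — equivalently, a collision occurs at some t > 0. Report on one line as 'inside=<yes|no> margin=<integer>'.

d = (27, -8),  |d|² = 793;  R = 1+4 = 5,  c = 793−5² = 768
v_rel = (2, -1),  |v_rel|² = 5;  v_rel·d = (2)·(27) + (-1)·(-8) = 62
5·t² − 124·t + 768 = 0  ⇒  m = 62² − 5·768 = 4
m = 4 > 0,  v_rel·d = 62 > 0  ⇒  inside

inside=yes margin=4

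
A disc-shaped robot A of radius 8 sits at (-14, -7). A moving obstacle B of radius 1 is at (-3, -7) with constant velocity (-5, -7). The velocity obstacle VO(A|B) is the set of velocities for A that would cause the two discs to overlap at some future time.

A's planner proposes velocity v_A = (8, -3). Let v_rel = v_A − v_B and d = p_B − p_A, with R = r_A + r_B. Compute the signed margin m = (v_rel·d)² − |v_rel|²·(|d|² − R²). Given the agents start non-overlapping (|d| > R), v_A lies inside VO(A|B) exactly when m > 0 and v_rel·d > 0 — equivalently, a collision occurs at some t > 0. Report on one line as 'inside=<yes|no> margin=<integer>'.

d = (11, 0),  |d|² = 121;  R = 8+1 = 9,  c = 121−9² = 40
v_rel = (13, 4),  |v_rel|² = 185;  v_rel·d = (13)·(11) + (4)·(0) = 143
185·t² − 286·t + 40 = 0  ⇒  m = 143² − 185·40 = 13049
m = 13049 > 0,  v_rel·d = 143 > 0  ⇒  inside

inside=yes margin=13049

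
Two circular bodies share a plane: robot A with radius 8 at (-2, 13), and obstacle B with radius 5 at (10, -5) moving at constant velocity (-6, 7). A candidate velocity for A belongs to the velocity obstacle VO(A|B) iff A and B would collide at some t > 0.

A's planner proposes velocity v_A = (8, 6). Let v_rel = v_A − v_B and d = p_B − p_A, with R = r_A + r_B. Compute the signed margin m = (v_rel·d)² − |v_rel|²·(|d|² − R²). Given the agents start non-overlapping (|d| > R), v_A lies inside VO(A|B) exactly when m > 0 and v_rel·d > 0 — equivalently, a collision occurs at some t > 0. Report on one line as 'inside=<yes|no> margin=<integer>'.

d = (12, -18),  |d|² = 468;  R = 8+5 = 13,  c = 468−13² = 299
v_rel = (14, -1),  |v_rel|² = 197;  v_rel·d = (14)·(12) + (-1)·(-18) = 186
197·t² − 372·t + 299 = 0  ⇒  m = 186² − 197·299 = -24307
m = -24307 < 0,  v_rel·d = 186 > 0  ⇒  outside

inside=no margin=-24307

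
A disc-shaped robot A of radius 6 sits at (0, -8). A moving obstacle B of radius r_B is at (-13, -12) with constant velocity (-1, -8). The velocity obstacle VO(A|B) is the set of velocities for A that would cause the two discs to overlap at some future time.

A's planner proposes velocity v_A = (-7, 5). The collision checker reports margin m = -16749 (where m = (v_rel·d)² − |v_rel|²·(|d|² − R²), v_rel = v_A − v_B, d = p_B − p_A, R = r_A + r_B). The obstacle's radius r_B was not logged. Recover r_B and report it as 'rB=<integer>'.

m = -16749
d = (-13, -4);  v_rel = (-6, 13),  |v_rel|² = 205
v_rel×d = (-6)·(-4) − (13)·(-13) = 193
since m = R²·205 − 193²:  R² = (37249 + -16749) / 205 = 100
R = √100 = 10  ⇒  r_B = 10 − 6 = 4

rB=4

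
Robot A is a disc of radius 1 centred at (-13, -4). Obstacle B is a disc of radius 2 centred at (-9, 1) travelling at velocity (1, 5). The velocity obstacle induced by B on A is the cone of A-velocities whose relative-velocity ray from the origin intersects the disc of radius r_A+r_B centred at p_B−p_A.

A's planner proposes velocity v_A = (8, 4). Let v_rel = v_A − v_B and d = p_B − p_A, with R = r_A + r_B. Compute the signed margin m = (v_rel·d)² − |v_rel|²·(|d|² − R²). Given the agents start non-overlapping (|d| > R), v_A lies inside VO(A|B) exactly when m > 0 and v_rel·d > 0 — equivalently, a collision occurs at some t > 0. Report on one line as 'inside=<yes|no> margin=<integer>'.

d = (4, 5),  |d|² = 41;  R = 1+2 = 3,  c = 41−3² = 32
v_rel = (7, -1),  |v_rel|² = 50;  v_rel·d = (7)·(4) + (-1)·(5) = 23
50·t² − 46·t + 32 = 0  ⇒  m = 23² − 50·32 = -1071
m = -1071 < 0,  v_rel·d = 23 > 0  ⇒  outside

inside=no margin=-1071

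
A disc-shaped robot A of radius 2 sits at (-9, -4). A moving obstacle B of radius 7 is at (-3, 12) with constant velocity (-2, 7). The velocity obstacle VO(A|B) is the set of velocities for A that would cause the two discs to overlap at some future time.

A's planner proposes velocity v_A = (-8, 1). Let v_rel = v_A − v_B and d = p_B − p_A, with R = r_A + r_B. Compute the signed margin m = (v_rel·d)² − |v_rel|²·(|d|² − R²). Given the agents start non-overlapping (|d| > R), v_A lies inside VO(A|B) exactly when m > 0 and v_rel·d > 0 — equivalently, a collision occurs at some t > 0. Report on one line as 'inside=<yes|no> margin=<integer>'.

d = (6, 16),  |d|² = 292;  R = 2+7 = 9,  c = 292−9² = 211
v_rel = (-6, -6),  |v_rel|² = 72;  v_rel·d = (-6)·(6) + (-6)·(16) = -132
72·t² + 264·t + 211 = 0  ⇒  m = (-132)² − 72·211 = 2232
m = 2232 > 0,  v_rel·d = -132 < 0  ⇒  outside

inside=no margin=2232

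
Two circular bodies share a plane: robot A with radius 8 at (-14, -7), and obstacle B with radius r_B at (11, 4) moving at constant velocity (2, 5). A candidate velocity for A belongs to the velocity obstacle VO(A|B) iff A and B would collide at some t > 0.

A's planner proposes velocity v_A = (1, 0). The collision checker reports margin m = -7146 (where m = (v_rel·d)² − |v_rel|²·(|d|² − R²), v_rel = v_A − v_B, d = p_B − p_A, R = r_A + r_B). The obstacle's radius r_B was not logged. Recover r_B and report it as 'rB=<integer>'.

m = -7146
d = (25, 11);  v_rel = (-1, -5),  |v_rel|² = 26
v_rel×d = (-1)·(11) − (-5)·(25) = 114
since m = R²·26 − 114²:  R² = (12996 + -7146) / 26 = 225
R = √225 = 15  ⇒  r_B = 15 − 8 = 7

rB=7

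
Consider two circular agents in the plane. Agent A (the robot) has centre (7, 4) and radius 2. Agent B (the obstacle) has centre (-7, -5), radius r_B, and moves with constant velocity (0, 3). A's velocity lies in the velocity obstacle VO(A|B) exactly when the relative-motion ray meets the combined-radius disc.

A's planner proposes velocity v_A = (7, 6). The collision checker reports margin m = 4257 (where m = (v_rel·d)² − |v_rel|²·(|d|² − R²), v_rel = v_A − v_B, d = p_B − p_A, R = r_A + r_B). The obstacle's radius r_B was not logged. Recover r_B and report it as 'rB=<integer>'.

m = 4257
d = (-14, -9);  v_rel = (7, 3),  |v_rel|² = 58
v_rel×d = (7)·(-9) − (3)·(-14) = -21
since m = R²·58 − (-21)²:  R² = (441 + 4257) / 58 = 81
R = √81 = 9  ⇒  r_B = 9 − 2 = 7

rB=7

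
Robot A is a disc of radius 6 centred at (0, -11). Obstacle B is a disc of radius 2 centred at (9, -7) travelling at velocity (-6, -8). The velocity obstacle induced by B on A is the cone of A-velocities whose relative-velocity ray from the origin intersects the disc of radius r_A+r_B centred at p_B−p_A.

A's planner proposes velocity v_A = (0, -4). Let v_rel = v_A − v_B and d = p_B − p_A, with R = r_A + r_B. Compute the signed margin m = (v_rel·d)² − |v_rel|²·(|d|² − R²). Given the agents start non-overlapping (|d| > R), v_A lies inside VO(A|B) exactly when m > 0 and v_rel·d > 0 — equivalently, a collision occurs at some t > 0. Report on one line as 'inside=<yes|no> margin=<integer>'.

d = (9, 4),  |d|² = 97;  R = 6+2 = 8,  c = 97−8² = 33
v_rel = (6, 4),  |v_rel|² = 52;  v_rel·d = (6)·(9) + (4)·(4) = 70
52·t² − 140·t + 33 = 0  ⇒  m = 70² − 52·33 = 3184
m = 3184 > 0,  v_rel·d = 70 > 0  ⇒  inside

inside=yes margin=3184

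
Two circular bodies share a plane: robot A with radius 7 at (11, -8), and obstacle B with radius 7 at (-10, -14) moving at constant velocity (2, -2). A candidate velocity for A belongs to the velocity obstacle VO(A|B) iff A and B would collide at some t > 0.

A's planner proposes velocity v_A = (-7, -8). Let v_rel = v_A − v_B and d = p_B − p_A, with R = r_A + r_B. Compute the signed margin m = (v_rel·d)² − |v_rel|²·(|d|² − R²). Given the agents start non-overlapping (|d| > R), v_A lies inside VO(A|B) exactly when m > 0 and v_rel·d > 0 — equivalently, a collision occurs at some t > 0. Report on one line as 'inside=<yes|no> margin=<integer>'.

d = (-21, -6),  |d|² = 477;  R = 7+7 = 14,  c = 477−14² = 281
v_rel = (-9, -6),  |v_rel|² = 117;  v_rel·d = (-9)·(-21) + (-6)·(-6) = 225
117·t² − 450·t + 281 = 0  ⇒  m = 225² − 117·281 = 17748
m = 17748 > 0,  v_rel·d = 225 > 0  ⇒  inside

inside=yes margin=17748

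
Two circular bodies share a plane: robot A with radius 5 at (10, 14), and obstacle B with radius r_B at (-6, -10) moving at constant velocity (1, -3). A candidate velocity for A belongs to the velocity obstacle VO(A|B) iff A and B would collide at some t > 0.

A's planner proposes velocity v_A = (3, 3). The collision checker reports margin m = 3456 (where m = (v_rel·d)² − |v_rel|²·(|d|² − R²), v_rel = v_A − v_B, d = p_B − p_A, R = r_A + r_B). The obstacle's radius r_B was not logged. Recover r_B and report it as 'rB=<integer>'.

m = 3456
d = (-16, -24);  v_rel = (2, 6),  |v_rel|² = 40
v_rel×d = (2)·(-24) − (6)·(-16) = 48
since m = R²·40 − 48²:  R² = (2304 + 3456) / 40 = 144
R = √144 = 12  ⇒  r_B = 12 − 5 = 7

rB=7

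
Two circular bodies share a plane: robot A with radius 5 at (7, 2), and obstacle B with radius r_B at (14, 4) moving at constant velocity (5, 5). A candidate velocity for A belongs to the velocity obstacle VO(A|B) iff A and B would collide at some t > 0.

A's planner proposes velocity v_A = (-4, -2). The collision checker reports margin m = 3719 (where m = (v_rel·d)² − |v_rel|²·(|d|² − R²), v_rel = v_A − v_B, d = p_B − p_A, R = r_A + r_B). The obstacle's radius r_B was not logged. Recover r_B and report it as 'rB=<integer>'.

m = 3719
d = (7, 2);  v_rel = (-9, -7),  |v_rel|² = 130
v_rel×d = (-9)·(2) − (-7)·(7) = 31
since m = R²·130 − 31²:  R² = (961 + 3719) / 130 = 36
R = √36 = 6  ⇒  r_B = 6 − 5 = 1

rB=1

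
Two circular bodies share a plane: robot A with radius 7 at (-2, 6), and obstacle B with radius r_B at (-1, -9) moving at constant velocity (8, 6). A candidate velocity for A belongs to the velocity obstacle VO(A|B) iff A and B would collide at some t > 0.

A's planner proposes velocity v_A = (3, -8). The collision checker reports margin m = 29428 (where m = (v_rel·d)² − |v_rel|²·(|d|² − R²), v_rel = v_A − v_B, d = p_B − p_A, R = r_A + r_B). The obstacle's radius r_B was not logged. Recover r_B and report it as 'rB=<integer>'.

m = 29428
d = (1, -15);  v_rel = (-5, -14),  |v_rel|² = 221
v_rel×d = (-5)·(-15) − (-14)·(1) = 89
since m = R²·221 − 89²:  R² = (7921 + 29428) / 221 = 169
R = √169 = 13  ⇒  r_B = 13 − 7 = 6

rB=6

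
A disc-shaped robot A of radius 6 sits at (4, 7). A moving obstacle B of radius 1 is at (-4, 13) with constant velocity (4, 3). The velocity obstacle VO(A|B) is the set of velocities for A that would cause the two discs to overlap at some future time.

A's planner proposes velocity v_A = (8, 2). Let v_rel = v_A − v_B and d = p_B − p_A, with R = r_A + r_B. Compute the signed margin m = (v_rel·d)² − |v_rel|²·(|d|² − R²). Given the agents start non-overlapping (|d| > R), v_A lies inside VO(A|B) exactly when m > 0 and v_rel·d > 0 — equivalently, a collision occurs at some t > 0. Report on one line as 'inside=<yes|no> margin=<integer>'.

d = (-8, 6),  |d|² = 100;  R = 6+1 = 7,  c = 100−7² = 51
v_rel = (4, -1),  |v_rel|² = 17;  v_rel·d = (4)·(-8) + (-1)·(6) = -38
17·t² + 76·t + 51 = 0  ⇒  m = (-38)² − 17·51 = 577
m = 577 > 0,  v_rel·d = -38 < 0  ⇒  outside

inside=no margin=577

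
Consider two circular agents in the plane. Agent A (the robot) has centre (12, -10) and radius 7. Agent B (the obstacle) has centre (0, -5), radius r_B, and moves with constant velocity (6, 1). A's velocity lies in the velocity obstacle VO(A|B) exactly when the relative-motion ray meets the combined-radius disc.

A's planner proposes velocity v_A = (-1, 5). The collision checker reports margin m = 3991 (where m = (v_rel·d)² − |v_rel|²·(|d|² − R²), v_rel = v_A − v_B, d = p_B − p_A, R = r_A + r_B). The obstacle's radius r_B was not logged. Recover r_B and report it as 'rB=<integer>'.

m = 3991
d = (-12, 5);  v_rel = (-7, 4),  |v_rel|² = 65
v_rel×d = (-7)·(5) − (4)·(-12) = 13
since m = R²·65 − 13²:  R² = (169 + 3991) / 65 = 64
R = √64 = 8  ⇒  r_B = 8 − 7 = 1

rB=1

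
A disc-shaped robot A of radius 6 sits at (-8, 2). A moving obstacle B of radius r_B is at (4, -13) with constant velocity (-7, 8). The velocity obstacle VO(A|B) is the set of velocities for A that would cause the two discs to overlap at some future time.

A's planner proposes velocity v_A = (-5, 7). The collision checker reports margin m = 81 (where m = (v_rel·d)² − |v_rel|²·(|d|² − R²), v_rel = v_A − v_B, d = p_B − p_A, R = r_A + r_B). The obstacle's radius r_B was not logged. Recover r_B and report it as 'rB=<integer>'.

m = 81
d = (12, -15);  v_rel = (2, -1),  |v_rel|² = 5
v_rel×d = (2)·(-15) − (-1)·(12) = -18
since m = R²·5 − (-18)²:  R² = (324 + 81) / 5 = 81
R = √81 = 9  ⇒  r_B = 9 − 6 = 3

rB=3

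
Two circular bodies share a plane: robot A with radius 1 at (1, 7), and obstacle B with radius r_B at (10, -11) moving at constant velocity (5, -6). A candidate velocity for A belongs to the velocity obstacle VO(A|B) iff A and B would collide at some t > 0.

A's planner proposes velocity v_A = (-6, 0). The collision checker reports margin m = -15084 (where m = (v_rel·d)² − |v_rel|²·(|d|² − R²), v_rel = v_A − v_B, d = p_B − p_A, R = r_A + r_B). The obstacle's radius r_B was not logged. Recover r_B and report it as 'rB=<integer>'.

m = -15084
d = (9, -18);  v_rel = (-11, 6),  |v_rel|² = 157
v_rel×d = (-11)·(-18) − (6)·(9) = 144
since m = R²·157 − 144²:  R² = (20736 + -15084) / 157 = 36
R = √36 = 6  ⇒  r_B = 6 − 1 = 5

rB=5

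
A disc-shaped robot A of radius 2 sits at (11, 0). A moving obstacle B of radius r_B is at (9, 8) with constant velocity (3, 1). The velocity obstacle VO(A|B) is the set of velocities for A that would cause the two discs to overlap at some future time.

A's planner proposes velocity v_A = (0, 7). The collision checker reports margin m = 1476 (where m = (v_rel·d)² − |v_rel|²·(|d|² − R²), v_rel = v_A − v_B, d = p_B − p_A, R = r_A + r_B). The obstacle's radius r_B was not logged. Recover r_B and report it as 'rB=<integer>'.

m = 1476
d = (-2, 8);  v_rel = (-3, 6),  |v_rel|² = 45
v_rel×d = (-3)·(8) − (6)·(-2) = -12
since m = R²·45 − (-12)²:  R² = (144 + 1476) / 45 = 36
R = √36 = 6  ⇒  r_B = 6 − 2 = 4

rB=4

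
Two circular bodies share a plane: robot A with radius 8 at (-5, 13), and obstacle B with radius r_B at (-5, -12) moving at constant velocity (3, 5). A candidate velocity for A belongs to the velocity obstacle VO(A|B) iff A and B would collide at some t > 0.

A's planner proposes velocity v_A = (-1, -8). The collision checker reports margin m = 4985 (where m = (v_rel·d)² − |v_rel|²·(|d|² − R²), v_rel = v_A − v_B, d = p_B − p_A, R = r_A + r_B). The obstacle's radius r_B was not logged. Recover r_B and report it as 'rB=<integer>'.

m = 4985
d = (0, -25);  v_rel = (-4, -13),  |v_rel|² = 185
v_rel×d = (-4)·(-25) − (-13)·(0) = 100
since m = R²·185 − 100²:  R² = (10000 + 4985) / 185 = 81
R = √81 = 9  ⇒  r_B = 9 − 8 = 1

rB=1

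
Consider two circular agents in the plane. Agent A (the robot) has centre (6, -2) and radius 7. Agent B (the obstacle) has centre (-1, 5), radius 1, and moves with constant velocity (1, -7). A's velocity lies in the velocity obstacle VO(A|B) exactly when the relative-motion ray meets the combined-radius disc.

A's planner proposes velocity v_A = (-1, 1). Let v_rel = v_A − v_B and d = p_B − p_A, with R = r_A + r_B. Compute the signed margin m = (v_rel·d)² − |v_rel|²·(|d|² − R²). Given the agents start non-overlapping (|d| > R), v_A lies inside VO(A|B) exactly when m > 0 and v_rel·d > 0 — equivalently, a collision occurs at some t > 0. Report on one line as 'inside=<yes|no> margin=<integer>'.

d = (-7, 7),  |d|² = 98;  R = 7+1 = 8,  c = 98−8² = 34
v_rel = (-2, 8),  |v_rel|² = 68;  v_rel·d = (-2)·(-7) + (8)·(7) = 70
68·t² − 140·t + 34 = 0  ⇒  m = 70² − 68·34 = 2588
m = 2588 > 0,  v_rel·d = 70 > 0  ⇒  inside

inside=yes margin=2588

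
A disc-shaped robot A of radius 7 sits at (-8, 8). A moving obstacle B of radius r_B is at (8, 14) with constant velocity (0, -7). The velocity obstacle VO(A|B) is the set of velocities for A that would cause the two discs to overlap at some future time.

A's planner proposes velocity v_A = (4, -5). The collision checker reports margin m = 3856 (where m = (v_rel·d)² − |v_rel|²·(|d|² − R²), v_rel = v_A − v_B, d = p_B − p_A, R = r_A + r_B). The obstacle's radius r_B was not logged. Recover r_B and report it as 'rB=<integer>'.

m = 3856
d = (16, 6);  v_rel = (4, 2),  |v_rel|² = 20
v_rel×d = (4)·(6) − (2)·(16) = -8
since m = R²·20 − (-8)²:  R² = (64 + 3856) / 20 = 196
R = √196 = 14  ⇒  r_B = 14 − 7 = 7

rB=7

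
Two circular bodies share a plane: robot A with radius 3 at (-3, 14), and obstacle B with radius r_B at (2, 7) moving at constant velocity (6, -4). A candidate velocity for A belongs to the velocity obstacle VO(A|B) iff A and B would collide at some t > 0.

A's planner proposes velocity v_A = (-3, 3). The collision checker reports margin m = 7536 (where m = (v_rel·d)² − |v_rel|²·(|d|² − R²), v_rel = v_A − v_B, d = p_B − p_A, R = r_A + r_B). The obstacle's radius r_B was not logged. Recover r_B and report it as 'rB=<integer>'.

m = 7536
d = (5, -7);  v_rel = (-9, 7),  |v_rel|² = 130
v_rel×d = (-9)·(-7) − (7)·(5) = 28
since m = R²·130 − 28²:  R² = (784 + 7536) / 130 = 64
R = √64 = 8  ⇒  r_B = 8 − 3 = 5

rB=5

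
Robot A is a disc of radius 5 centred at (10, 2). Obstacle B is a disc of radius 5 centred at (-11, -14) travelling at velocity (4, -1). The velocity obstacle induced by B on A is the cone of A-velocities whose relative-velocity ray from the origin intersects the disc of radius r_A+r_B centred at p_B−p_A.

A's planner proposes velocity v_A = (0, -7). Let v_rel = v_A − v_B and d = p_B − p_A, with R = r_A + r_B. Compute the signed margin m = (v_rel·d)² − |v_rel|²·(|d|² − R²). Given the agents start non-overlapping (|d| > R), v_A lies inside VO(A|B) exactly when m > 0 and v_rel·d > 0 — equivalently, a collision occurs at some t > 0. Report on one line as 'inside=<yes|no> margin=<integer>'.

d = (-21, -16),  |d|² = 697;  R = 5+5 = 10,  c = 697−10² = 597
v_rel = (-4, -6),  |v_rel|² = 52;  v_rel·d = (-4)·(-21) + (-6)·(-16) = 180
52·t² − 360·t + 597 = 0  ⇒  m = 180² − 52·597 = 1356
m = 1356 > 0,  v_rel·d = 180 > 0  ⇒  inside

inside=yes margin=1356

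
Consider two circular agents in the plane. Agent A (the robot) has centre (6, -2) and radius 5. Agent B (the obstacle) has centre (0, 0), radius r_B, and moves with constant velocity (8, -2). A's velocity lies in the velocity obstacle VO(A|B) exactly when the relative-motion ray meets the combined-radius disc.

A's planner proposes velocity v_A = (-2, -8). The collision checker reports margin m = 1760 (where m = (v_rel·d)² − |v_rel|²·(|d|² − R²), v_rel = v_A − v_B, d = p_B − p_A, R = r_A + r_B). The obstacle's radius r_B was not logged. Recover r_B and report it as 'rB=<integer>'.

m = 1760
d = (-6, 2);  v_rel = (-10, -6),  |v_rel|² = 136
v_rel×d = (-10)·(2) − (-6)·(-6) = -56
since m = R²·136 − (-56)²:  R² = (3136 + 1760) / 136 = 36
R = √36 = 6  ⇒  r_B = 6 − 5 = 1

rB=1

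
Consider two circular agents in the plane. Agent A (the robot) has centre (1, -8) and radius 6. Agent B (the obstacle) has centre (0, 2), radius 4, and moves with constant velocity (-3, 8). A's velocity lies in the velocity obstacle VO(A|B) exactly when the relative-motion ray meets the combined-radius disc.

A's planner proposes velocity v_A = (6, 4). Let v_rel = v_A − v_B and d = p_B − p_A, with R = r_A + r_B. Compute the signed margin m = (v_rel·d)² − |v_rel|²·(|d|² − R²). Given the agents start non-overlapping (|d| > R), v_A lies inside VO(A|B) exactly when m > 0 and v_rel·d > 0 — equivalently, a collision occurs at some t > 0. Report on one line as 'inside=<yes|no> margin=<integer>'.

d = (-1, 10),  |d|² = 101;  R = 6+4 = 10,  c = 101−10² = 1
v_rel = (9, -4),  |v_rel|² = 97;  v_rel·d = (9)·(-1) + (-4)·(10) = -49
97·t² + 98·t + 1 = 0  ⇒  m = (-49)² − 97·1 = 2304
m = 2304 > 0,  v_rel·d = -49 < 0  ⇒  outside

inside=no margin=2304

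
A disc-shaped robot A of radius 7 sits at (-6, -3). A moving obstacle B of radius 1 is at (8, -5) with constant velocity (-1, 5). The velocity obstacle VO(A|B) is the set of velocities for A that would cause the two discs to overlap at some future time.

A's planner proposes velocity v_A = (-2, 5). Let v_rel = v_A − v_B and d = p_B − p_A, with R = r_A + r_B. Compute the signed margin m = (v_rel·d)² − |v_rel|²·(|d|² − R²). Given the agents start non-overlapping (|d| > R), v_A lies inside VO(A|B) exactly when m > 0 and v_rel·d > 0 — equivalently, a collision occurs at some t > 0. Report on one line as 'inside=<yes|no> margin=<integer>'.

d = (14, -2),  |d|² = 200;  R = 7+1 = 8,  c = 200−8² = 136
v_rel = (-1, 0),  |v_rel|² = 1;  v_rel·d = (-1)·(14) + (0)·(-2) = -14
1·t² + 28·t + 136 = 0  ⇒  m = (-14)² − 1·136 = 60
m = 60 > 0,  v_rel·d = -14 < 0  ⇒  outside

inside=no margin=60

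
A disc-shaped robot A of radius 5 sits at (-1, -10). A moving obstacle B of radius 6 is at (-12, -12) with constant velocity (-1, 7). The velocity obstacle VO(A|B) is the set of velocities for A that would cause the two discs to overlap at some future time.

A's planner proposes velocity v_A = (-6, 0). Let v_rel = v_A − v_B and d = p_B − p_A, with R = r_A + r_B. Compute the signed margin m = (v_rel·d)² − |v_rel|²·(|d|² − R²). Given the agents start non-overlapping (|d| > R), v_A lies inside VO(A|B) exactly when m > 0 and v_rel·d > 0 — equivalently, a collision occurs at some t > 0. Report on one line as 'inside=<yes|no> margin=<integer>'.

d = (-11, -2),  |d|² = 125;  R = 5+6 = 11,  c = 125−11² = 4
v_rel = (-5, -7),  |v_rel|² = 74;  v_rel·d = (-5)·(-11) + (-7)·(-2) = 69
74·t² − 138·t + 4 = 0  ⇒  m = 69² − 74·4 = 4465
m = 4465 > 0,  v_rel·d = 69 > 0  ⇒  inside

inside=yes margin=4465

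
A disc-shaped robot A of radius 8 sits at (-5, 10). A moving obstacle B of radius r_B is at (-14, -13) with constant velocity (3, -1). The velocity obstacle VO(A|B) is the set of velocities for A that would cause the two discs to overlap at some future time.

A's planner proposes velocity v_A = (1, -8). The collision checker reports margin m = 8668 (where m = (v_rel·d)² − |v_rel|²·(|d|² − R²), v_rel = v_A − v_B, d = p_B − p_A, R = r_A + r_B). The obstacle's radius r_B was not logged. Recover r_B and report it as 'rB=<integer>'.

m = 8668
d = (-9, -23);  v_rel = (-2, -7),  |v_rel|² = 53
v_rel×d = (-2)·(-23) − (-7)·(-9) = -17
since m = R²·53 − (-17)²:  R² = (289 + 8668) / 53 = 169
R = √169 = 13  ⇒  r_B = 13 − 8 = 5

rB=5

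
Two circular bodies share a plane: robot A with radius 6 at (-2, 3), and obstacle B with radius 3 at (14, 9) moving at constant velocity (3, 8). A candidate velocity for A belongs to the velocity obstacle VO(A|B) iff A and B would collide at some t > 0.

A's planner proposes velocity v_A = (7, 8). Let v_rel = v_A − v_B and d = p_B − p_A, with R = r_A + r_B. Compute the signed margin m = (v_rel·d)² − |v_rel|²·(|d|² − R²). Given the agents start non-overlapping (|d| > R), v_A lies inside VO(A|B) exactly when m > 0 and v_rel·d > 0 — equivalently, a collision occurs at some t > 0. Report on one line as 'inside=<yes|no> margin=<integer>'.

d = (16, 6),  |d|² = 292;  R = 6+3 = 9,  c = 292−9² = 211
v_rel = (4, 0),  |v_rel|² = 16;  v_rel·d = (4)·(16) + (0)·(6) = 64
16·t² − 128·t + 211 = 0  ⇒  m = 64² − 16·211 = 720
m = 720 > 0,  v_rel·d = 64 > 0  ⇒  inside

inside=yes margin=720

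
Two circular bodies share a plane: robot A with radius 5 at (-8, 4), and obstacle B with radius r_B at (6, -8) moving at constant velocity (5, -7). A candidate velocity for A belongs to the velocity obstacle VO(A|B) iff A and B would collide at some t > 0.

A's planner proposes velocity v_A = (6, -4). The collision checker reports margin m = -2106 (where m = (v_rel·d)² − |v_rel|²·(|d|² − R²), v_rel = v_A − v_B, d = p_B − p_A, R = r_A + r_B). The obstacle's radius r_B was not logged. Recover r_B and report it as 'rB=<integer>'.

m = -2106
d = (14, -12);  v_rel = (1, 3),  |v_rel|² = 10
v_rel×d = (1)·(-12) − (3)·(14) = -54
since m = R²·10 − (-54)²:  R² = (2916 + -2106) / 10 = 81
R = √81 = 9  ⇒  r_B = 9 − 5 = 4

rB=4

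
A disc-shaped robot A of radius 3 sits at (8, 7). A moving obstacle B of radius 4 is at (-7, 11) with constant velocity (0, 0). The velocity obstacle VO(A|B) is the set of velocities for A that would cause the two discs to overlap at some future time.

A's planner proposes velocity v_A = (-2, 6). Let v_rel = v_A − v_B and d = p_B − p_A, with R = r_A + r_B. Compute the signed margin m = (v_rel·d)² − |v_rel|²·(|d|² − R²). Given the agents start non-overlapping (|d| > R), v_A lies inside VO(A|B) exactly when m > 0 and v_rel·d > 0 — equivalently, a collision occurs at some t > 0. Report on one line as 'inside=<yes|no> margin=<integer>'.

d = (-15, 4),  |d|² = 241;  R = 3+4 = 7,  c = 241−7² = 192
v_rel = (-2, 6),  |v_rel|² = 40;  v_rel·d = (-2)·(-15) + (6)·(4) = 54
40·t² − 108·t + 192 = 0  ⇒  m = 54² − 40·192 = -4764
m = -4764 < 0,  v_rel·d = 54 > 0  ⇒  outside

inside=no margin=-4764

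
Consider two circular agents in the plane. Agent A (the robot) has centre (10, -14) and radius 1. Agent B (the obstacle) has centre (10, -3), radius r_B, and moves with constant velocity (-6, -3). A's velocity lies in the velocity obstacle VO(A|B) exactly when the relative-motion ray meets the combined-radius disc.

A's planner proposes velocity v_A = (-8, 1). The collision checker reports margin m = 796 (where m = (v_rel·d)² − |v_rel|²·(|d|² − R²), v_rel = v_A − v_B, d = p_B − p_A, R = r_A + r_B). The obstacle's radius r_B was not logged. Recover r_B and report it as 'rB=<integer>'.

m = 796
d = (0, 11);  v_rel = (-2, 4),  |v_rel|² = 20
v_rel×d = (-2)·(11) − (4)·(0) = -22
since m = R²·20 − (-22)²:  R² = (484 + 796) / 20 = 64
R = √64 = 8  ⇒  r_B = 8 − 1 = 7

rB=7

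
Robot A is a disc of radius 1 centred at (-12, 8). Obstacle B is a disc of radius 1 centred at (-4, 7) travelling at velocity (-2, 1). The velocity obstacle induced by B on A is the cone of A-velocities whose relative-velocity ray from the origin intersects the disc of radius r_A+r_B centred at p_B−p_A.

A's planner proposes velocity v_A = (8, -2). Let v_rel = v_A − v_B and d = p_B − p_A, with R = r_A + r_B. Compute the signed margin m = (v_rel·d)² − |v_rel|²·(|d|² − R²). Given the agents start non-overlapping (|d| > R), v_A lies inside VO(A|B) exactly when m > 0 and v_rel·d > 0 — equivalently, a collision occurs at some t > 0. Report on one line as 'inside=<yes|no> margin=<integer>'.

d = (8, -1),  |d|² = 65;  R = 1+1 = 2,  c = 65−2² = 61
v_rel = (10, -3),  |v_rel|² = 109;  v_rel·d = (10)·(8) + (-3)·(-1) = 83
109·t² − 166·t + 61 = 0  ⇒  m = 83² − 109·61 = 240
m = 240 > 0,  v_rel·d = 83 > 0  ⇒  inside

inside=yes margin=240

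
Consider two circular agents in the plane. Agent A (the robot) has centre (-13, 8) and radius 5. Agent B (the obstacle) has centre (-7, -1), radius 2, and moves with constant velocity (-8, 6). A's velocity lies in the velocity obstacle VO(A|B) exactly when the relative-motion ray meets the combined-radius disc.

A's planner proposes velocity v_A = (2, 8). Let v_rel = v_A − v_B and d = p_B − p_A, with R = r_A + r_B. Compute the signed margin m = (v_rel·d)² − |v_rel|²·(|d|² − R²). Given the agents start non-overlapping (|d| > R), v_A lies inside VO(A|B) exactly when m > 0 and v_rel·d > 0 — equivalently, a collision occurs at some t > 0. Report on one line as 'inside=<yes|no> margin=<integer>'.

d = (6, -9),  |d|² = 117;  R = 5+2 = 7,  c = 117−7² = 68
v_rel = (10, 2),  |v_rel|² = 104;  v_rel·d = (10)·(6) + (2)·(-9) = 42
104·t² − 84·t + 68 = 0  ⇒  m = 42² − 104·68 = -5308
m = -5308 < 0,  v_rel·d = 42 > 0  ⇒  outside

inside=no margin=-5308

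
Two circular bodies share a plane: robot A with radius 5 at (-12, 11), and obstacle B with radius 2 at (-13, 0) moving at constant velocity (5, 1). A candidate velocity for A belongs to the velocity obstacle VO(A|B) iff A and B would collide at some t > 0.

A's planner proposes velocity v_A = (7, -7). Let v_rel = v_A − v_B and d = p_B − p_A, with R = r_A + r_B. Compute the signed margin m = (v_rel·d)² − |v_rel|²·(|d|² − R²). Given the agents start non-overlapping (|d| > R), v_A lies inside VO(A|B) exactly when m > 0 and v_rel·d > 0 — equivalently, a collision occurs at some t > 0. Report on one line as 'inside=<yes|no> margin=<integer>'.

d = (-1, -11),  |d|² = 122;  R = 5+2 = 7,  c = 122−7² = 73
v_rel = (2, -8),  |v_rel|² = 68;  v_rel·d = (2)·(-1) + (-8)·(-11) = 86
68·t² − 172·t + 73 = 0  ⇒  m = 86² − 68·73 = 2432
m = 2432 > 0,  v_rel·d = 86 > 0  ⇒  inside

inside=yes margin=2432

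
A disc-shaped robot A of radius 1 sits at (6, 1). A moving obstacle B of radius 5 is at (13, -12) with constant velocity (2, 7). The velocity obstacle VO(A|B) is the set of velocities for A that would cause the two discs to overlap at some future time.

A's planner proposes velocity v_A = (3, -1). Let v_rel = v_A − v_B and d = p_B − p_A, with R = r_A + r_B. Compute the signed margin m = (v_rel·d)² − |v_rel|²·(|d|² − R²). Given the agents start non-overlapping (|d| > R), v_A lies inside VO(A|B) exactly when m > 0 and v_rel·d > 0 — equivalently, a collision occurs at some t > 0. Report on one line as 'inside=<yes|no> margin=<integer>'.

d = (7, -13),  |d|² = 218;  R = 1+5 = 6,  c = 218−6² = 182
v_rel = (1, -8),  |v_rel|² = 65;  v_rel·d = (1)·(7) + (-8)·(-13) = 111
65·t² − 222·t + 182 = 0  ⇒  m = 111² − 65·182 = 491
m = 491 > 0,  v_rel·d = 111 > 0  ⇒  inside

inside=yes margin=491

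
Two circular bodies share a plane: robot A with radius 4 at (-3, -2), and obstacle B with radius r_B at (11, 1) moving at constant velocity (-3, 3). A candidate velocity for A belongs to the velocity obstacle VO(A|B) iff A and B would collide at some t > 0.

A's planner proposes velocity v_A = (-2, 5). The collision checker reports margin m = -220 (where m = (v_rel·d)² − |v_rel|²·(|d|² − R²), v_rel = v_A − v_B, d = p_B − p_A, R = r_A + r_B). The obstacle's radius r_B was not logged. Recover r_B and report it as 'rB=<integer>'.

m = -220
d = (14, 3);  v_rel = (1, 2),  |v_rel|² = 5
v_rel×d = (1)·(3) − (2)·(14) = -25
since m = R²·5 − (-25)²:  R² = (625 + -220) / 5 = 81
R = √81 = 9  ⇒  r_B = 9 − 4 = 5

rB=5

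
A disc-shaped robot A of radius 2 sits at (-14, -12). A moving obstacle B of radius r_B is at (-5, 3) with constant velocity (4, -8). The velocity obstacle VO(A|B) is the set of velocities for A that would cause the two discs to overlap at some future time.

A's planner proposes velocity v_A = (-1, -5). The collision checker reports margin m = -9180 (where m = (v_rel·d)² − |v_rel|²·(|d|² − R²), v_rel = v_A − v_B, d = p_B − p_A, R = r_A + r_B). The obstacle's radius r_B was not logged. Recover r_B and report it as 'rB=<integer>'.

m = -9180
d = (9, 15);  v_rel = (-5, 3),  |v_rel|² = 34
v_rel×d = (-5)·(15) − (3)·(9) = -102
since m = R²·34 − (-102)²:  R² = (10404 + -9180) / 34 = 36
R = √36 = 6  ⇒  r_B = 6 − 2 = 4

rB=4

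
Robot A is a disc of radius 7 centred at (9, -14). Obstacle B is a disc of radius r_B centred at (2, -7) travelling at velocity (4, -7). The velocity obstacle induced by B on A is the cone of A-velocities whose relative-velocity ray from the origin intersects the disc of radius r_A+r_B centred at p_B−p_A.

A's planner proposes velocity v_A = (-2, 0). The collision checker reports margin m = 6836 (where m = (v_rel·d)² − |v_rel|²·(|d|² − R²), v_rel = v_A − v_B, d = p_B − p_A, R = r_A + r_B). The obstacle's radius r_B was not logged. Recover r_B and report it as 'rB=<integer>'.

m = 6836
d = (-7, 7);  v_rel = (-6, 7),  |v_rel|² = 85
v_rel×d = (-6)·(7) − (7)·(-7) = 7
since m = R²·85 − 7²:  R² = (49 + 6836) / 85 = 81
R = √81 = 9  ⇒  r_B = 9 − 7 = 2

rB=2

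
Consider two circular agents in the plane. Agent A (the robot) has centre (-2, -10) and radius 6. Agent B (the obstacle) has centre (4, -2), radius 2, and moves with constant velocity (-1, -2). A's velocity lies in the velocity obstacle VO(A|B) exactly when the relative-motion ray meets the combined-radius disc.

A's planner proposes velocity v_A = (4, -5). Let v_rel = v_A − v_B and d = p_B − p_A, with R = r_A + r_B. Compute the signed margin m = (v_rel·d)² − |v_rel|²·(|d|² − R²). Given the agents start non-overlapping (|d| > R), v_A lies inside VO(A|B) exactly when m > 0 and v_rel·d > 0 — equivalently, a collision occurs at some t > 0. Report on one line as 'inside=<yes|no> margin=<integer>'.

d = (6, 8),  |d|² = 100;  R = 6+2 = 8,  c = 100−8² = 36
v_rel = (5, -3),  |v_rel|² = 34;  v_rel·d = (5)·(6) + (-3)·(8) = 6
34·t² − 12·t + 36 = 0  ⇒  m = 6² − 34·36 = -1188
m = -1188 < 0,  v_rel·d = 6 > 0  ⇒  outside

inside=no margin=-1188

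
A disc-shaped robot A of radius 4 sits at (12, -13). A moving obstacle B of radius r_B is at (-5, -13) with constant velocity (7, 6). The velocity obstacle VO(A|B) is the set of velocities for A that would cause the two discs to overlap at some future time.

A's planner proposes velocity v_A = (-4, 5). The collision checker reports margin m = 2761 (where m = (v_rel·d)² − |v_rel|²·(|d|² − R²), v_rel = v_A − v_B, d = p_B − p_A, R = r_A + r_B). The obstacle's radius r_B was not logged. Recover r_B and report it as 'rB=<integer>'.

m = 2761
d = (-17, 0);  v_rel = (-11, -1),  |v_rel|² = 122
v_rel×d = (-11)·(0) − (-1)·(-17) = -17
since m = R²·122 − (-17)²:  R² = (289 + 2761) / 122 = 25
R = √25 = 5  ⇒  r_B = 5 − 4 = 1

rB=1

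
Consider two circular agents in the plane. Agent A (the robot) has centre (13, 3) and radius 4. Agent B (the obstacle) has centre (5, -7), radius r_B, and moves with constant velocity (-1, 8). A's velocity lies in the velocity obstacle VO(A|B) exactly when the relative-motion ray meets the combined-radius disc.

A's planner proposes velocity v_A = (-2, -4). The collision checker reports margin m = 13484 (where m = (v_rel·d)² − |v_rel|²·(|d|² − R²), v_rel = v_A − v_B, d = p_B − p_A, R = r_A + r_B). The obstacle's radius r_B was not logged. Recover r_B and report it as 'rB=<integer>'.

m = 13484
d = (-8, -10);  v_rel = (-1, -12),  |v_rel|² = 145
v_rel×d = (-1)·(-10) − (-12)·(-8) = -86
since m = R²·145 − (-86)²:  R² = (7396 + 13484) / 145 = 144
R = √144 = 12  ⇒  r_B = 12 − 4 = 8

rB=8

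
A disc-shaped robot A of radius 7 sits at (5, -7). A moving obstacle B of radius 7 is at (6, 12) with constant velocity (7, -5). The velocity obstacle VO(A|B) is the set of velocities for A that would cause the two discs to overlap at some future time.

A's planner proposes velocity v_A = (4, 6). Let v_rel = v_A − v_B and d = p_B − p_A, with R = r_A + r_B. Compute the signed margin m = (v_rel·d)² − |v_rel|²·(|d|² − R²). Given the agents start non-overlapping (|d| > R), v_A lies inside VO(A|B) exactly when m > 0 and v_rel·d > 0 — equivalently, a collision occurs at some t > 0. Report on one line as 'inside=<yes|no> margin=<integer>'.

d = (1, 19),  |d|² = 362;  R = 7+7 = 14,  c = 362−14² = 166
v_rel = (-3, 11),  |v_rel|² = 130;  v_rel·d = (-3)·(1) + (11)·(19) = 206
130·t² − 412·t + 166 = 0  ⇒  m = 206² − 130·166 = 20856
m = 20856 > 0,  v_rel·d = 206 > 0  ⇒  inside

inside=yes margin=20856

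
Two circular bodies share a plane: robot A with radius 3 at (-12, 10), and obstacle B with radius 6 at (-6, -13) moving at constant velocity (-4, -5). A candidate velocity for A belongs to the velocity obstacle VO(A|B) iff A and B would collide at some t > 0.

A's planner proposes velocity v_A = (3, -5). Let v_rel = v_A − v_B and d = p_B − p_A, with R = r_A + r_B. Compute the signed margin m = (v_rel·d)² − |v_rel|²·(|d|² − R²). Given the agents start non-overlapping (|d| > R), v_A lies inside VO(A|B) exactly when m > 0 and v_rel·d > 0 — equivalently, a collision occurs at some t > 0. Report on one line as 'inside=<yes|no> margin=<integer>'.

d = (6, -23),  |d|² = 565;  R = 3+6 = 9,  c = 565−9² = 484
v_rel = (7, 0),  |v_rel|² = 49;  v_rel·d = (7)·(6) + (0)·(-23) = 42
49·t² − 84·t + 484 = 0  ⇒  m = 42² − 49·484 = -21952
m = -21952 < 0,  v_rel·d = 42 > 0  ⇒  outside

inside=no margin=-21952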